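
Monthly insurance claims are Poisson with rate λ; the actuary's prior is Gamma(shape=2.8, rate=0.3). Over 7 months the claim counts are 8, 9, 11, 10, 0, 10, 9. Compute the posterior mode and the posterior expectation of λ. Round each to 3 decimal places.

MAP = 8.055, posterior mean = 8.192

Σ counts = 57. Posterior: Gamma(shape = 2.8+57 = 59.8, rate = 0.3+7 = 7.3).
Mode = (α−1)/β = 58.8/7.3 = 8.055.
Mean = α/β = 59.8/7.3 = 8.192.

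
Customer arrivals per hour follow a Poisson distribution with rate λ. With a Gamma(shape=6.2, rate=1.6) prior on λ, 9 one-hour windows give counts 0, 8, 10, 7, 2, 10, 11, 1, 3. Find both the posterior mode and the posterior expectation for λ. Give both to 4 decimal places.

Σ counts = 52. Posterior: Gamma(shape = 6.2+52 = 58.2, rate = 1.6+9 = 10.6).
Mode = (α−1)/β = 57.2/10.6 = 5.3962.
Mean = α/β = 58.2/10.6 = 5.4906.

posterior mode = 5.3962, posterior expectation = 5.4906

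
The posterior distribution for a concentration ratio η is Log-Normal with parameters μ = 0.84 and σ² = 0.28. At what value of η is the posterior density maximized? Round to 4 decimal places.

Mode = exp(μ − σ²) = exp(0.56) = 1.7507.
Mean = exp(μ + σ²/2) = exp(0.980) = 2.6645.
This is the posterior mode — the MAP estimate.

1.7507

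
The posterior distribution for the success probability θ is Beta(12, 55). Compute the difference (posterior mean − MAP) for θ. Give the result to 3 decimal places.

Mode = (12−1)/(12+55−2) = 11/65 = 0.169.
Mean = 12/(12+55) = 12/67 = 0.179.
Difference = 0.179 − 0.169 = 0.010.

0.010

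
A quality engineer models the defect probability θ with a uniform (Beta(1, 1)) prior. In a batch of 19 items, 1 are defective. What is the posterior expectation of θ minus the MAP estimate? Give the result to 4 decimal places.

0.0426

Posterior: Beta(1+1, 1+18) = Beta(2, 19).
Mode = (2−1)/(2+19−2) = 1/19 = 0.0526.
Mean = 2/(2+19) = 2/21 = 0.0952.
Difference = 0.0952 − 0.0526 = 0.0426.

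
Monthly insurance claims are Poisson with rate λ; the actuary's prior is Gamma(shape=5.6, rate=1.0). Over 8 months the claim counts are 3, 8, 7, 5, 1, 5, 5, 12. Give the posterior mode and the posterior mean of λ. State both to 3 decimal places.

Σ counts = 46. Posterior: Gamma(shape = 5.6+46 = 51.6, rate = 1.0+8 = 9.0).
Mode = (α−1)/β = 50.6/9.0 = 5.622.
Mean = α/β = 51.6/9.0 = 5.733.

λ_MAP = 5.622, E[λ|data] = 5.733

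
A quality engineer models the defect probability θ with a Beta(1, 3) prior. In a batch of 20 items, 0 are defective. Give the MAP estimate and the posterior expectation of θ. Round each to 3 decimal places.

θ_MAP = 0.000, E[θ|data] = 0.042

Posterior: Beta(1+0, 3+20) = Beta(1, 23).
Since α = 1 ≤ 1 and β > 1, the Beta density is monotone decreasing on [0,1]; the mode is at 0.
Mean = 1/(1+23) = 0.042.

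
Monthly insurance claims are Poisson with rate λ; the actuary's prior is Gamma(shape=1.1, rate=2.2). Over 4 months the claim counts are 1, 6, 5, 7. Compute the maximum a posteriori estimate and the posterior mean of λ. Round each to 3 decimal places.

λ_MAP = 3.081, E[λ|data] = 3.242

Σ counts = 19. Posterior: Gamma(shape = 1.1+19 = 20.1, rate = 2.2+4 = 6.2).
Mode = (α−1)/β = 19.1/6.2 = 3.081.
Mean = α/β = 20.1/6.2 = 3.242.
Right-skewed posterior ⇒ mode < mean.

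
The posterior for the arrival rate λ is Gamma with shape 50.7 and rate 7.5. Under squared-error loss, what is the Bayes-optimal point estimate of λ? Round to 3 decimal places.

Mode = (α−1)/β = 49.7/7.5 = 6.627.
Mean = α/β = 50.7/7.5 = 6.760.
Squared-error loss ⇒ the optimal estimator is the posterior mean.

6.760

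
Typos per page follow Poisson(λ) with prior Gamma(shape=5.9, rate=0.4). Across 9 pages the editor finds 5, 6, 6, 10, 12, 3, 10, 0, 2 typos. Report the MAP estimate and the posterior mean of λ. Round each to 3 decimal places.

MAP estimate = 6.266, posterior mean = 6.372

Σ counts = 54. Posterior: Gamma(shape = 5.9+54 = 59.9, rate = 0.4+9 = 9.4).
Mode = (α−1)/β = 58.9/9.4 = 6.266.
Mean = α/β = 59.9/9.4 = 6.372.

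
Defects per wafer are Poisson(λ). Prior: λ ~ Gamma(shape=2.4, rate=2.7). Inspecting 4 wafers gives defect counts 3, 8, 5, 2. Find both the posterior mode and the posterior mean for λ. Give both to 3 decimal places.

Σ counts = 18. Posterior: Gamma(shape = 2.4+18 = 20.4, rate = 2.7+4 = 6.7).
Mode = (α−1)/β = 19.4/6.7 = 2.896.
Mean = α/β = 20.4/6.7 = 3.045.
Right-skewed posterior ⇒ mode < mean.

MAP = 2.896, posterior mean = 3.045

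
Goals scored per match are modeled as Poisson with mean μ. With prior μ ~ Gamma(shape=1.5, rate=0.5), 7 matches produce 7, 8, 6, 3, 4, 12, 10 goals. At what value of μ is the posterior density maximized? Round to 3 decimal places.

Σ counts = 50. Posterior: Gamma(shape = 1.5+50 = 51.5, rate = 0.5+7 = 7.5).
Mode = (α−1)/β = 50.5/7.5 = 6.733.
Mean = α/β = 51.5/7.5 = 6.867.
This is the posterior mode — the MAP estimate.

6.733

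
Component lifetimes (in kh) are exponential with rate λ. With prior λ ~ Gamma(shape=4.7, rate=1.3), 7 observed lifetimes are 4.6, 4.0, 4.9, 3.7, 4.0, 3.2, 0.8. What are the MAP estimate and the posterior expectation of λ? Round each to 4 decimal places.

MAP = 0.4038; posterior mean = 0.4415

Σ times = 25.2. Posterior: Gamma(shape = 4.7+7 = 11.7, rate = 1.3+25.2 = 26.5).
Mode = (α−1)/β = 10.7/26.5 = 0.4038.
Mean = α/β = 11.7/26.5 = 0.4415.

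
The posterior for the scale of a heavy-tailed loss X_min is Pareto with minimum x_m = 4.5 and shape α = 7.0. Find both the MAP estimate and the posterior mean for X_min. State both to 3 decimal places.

MAP estimate = 4.500, posterior mean = 5.250

The Pareto density is strictly decreasing on [x_m, ∞), so the mode is x_m = 4.500.
Mean = α·x_m/(α−1) = 7.0·4.5/6.0 = 5.250.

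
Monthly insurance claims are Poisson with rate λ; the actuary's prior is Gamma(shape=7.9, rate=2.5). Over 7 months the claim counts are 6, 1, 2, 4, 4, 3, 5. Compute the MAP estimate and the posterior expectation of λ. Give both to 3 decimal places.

MAP = 3.358; posterior mean = 3.463

Σ counts = 25. Posterior: Gamma(shape = 7.9+25 = 32.9, rate = 2.5+7 = 9.5).
Mode = (α−1)/β = 31.9/9.5 = 3.358.
Mean = α/β = 32.9/9.5 = 3.463.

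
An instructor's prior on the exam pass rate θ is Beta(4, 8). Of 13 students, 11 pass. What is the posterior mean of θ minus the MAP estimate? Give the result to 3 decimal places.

Posterior: Beta(4+11, 8+2) = Beta(15, 10).
Mode = (15−1)/(15+10−2) = 14/23 = 0.609.
Mean = 15/(15+10) = 15/25 = 0.600.
Difference = 0.600 − 0.609 = -0.009.
The posterior is left-skewed, so the mode exceeds the mean.

-0.009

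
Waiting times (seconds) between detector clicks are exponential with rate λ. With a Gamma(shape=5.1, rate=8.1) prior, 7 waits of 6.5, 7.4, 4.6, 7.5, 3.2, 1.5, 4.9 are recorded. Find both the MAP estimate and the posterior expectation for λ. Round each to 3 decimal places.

Σ times = 35.6. Posterior: Gamma(shape = 5.1+7 = 12.1, rate = 8.1+35.6 = 43.7).
Mode = (α−1)/β = 11.1/43.7 = 0.254.
Mean = α/β = 12.1/43.7 = 0.277.

MAP: 0.254. Posterior mean: 0.277.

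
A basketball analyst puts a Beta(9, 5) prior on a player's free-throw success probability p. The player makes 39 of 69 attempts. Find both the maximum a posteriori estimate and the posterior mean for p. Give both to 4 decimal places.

Posterior: Beta(9+39, 5+30) = Beta(48, 35).
Mode = (48−1)/(48+35−2) = 47/81 = 0.5802.
Mean = 48/(48+35) = 48/83 = 0.5783.
Mode > mean: the posterior has a left tail.

p_MAP = 0.5802, E[p|data] = 0.5783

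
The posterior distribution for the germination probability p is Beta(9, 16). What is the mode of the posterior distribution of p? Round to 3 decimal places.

0.348

Mode = (9−1)/(9+16−2) = 8/23 = 0.348.
Mean = 9/(9+16) = 9/25 = 0.360.
This is the posterior mode — the MAP estimate.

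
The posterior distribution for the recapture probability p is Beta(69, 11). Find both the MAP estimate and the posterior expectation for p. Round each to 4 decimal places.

MAP = 0.8718; posterior mean = 0.8625

Mode = (69−1)/(69+11−2) = 68/78 = 0.8718.
Mean = 69/(69+11) = 69/80 = 0.8625.
The mean is pulled below the mode by the posterior's left skew.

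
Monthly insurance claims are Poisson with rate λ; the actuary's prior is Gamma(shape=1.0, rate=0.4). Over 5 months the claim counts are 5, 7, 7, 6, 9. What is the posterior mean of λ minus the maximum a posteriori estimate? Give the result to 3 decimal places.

0.185

Σ counts = 34. Posterior: Gamma(shape = 1.0+34 = 35.0, rate = 0.4+5 = 5.4).
Mode = (α−1)/β = 34.0/5.4 = 6.296.
Mean = α/β = 35.0/5.4 = 6.481.
Difference = 6.481 − 6.296 = 0.185.
The posterior is right-skewed, so the mean exceeds the mode.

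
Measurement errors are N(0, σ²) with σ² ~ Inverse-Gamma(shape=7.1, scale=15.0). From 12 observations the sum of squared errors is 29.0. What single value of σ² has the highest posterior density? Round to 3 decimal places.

2.092

Posterior: Inverse-Gamma(shape = 7.1+12/2 = 13.1, scale = 15.0+29.0/2 = 29.5).
Mode = β/(α+1) = 29.5/14.1 = 2.092.
Mean = β/(α−1) = 29.5/12.1 = 2.438.
This is the posterior mode — the MAP estimate.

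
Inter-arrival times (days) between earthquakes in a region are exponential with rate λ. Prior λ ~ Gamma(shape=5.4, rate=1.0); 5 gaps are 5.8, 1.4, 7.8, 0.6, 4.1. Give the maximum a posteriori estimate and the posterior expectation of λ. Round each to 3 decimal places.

Σ times = 19.7. Posterior: Gamma(shape = 5.4+5 = 10.4, rate = 1.0+19.7 = 20.7).
Mode = (α−1)/β = 9.4/20.7 = 0.454.
Mean = α/β = 10.4/20.7 = 0.502.

MAP = 0.454, posterior mean = 0.502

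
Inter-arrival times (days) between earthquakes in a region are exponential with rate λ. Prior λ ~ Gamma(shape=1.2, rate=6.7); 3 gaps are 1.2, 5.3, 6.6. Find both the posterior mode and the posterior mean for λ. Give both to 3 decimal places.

Σ times = 13.1. Posterior: Gamma(shape = 1.2+3 = 4.2, rate = 6.7+13.1 = 19.8).
Mode = (α−1)/β = 3.2/19.8 = 0.162.
Mean = α/β = 4.2/19.8 = 0.212.

λ_MAP = 0.162, E[λ|data] = 0.212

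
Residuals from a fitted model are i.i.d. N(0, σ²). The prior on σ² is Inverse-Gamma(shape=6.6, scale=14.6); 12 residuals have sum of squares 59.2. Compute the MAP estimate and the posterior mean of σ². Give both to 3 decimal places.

MAP = 3.250, posterior mean = 3.810

Posterior: Inverse-Gamma(shape = 6.6+12/2 = 12.6, scale = 14.6+59.2/2 = 44.2).
Mode = β/(α+1) = 44.2/13.6 = 3.250.
Mean = β/(α−1) = 44.2/11.6 = 3.810.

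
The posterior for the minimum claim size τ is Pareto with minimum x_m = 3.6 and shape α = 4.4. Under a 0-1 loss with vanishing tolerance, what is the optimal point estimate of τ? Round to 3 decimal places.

The Pareto density is strictly decreasing on [x_m, ∞), so the mode is x_m = 3.600.
Mean = α·x_m/(α−1) = 4.4·3.6/3.4 = 4.659.
This is the posterior mode — the MAP estimate.

3.600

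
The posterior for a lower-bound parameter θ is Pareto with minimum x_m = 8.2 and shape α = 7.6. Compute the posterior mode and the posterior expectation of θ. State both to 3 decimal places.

The Pareto density is strictly decreasing on [x_m, ∞), so the mode is x_m = 8.200.
Mean = α·x_m/(α−1) = 7.6·8.2/6.6 = 9.442.

MAP = 8.200; posterior mean = 9.442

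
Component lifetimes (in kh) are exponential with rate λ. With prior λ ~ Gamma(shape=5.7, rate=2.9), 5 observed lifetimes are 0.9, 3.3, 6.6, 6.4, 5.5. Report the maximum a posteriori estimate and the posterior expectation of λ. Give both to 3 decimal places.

maximum a posteriori estimate = 0.379, posterior expectation = 0.418

Σ times = 22.7. Posterior: Gamma(shape = 5.7+5 = 10.7, rate = 2.9+22.7 = 25.6).
Mode = (α−1)/β = 9.7/25.6 = 0.379.
Mean = α/β = 10.7/25.6 = 0.418.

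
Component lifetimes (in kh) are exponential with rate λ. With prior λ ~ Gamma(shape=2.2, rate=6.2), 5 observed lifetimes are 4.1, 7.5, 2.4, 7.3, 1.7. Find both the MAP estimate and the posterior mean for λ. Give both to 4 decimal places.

MAP estimate = 0.2123, posterior mean = 0.2466

Σ times = 23.0. Posterior: Gamma(shape = 2.2+5 = 7.2, rate = 6.2+23.0 = 29.2).
Mode = (α−1)/β = 6.2/29.2 = 0.2123.
Mean = α/β = 7.2/29.2 = 0.2466.
The mean is pulled above the mode by the posterior's right skew.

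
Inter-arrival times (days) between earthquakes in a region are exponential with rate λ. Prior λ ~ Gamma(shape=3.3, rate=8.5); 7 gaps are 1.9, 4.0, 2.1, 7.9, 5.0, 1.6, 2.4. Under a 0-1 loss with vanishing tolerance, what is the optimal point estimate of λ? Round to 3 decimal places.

Σ times = 24.9. Posterior: Gamma(shape = 3.3+7 = 10.3, rate = 8.5+24.9 = 33.4).
Mode = (α−1)/β = 9.3/33.4 = 0.278.
Mean = α/β = 10.3/33.4 = 0.308.
This is the posterior mode — the MAP estimate.

0.278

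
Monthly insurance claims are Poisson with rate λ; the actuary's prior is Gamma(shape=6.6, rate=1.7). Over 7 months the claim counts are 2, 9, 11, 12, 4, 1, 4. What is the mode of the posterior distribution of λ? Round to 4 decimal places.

5.5862

Σ counts = 43. Posterior: Gamma(shape = 6.6+43 = 49.6, rate = 1.7+7 = 8.7).
Mode = (α−1)/β = 48.6/8.7 = 5.5862.
Mean = α/β = 49.6/8.7 = 5.7011.
This is the posterior mode — the MAP estimate.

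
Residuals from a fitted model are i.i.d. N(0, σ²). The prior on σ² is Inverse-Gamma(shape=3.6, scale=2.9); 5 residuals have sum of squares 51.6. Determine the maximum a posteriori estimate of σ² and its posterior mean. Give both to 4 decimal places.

Posterior: Inverse-Gamma(shape = 3.6+5/2 = 6.1, scale = 2.9+51.6/2 = 28.7).
Mode = β/(α+1) = 28.7/7.1 = 4.0423.
Mean = β/(α−1) = 28.7/5.1 = 5.6275.
The mean is pulled above the mode by the posterior's right skew.

MAP = 4.0423; posterior mean = 5.6275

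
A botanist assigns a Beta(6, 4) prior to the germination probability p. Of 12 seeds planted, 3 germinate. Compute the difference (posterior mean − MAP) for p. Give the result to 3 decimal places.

0.009

Posterior: Beta(6+3, 4+9) = Beta(9, 13).
Mode = (9−1)/(9+13−2) = 8/20 = 0.400.
Mean = 9/(9+13) = 9/22 = 0.409.
Difference = 0.409 − 0.400 = 0.009.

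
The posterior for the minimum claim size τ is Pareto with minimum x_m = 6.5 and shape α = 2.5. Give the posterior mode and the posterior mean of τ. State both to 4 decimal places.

MAP = 6.5000; posterior mean = 10.8333

The Pareto density is strictly decreasing on [x_m, ∞), so the mode is x_m = 6.5000.
Mean = α·x_m/(α−1) = 2.5·6.5/1.5 = 10.8333.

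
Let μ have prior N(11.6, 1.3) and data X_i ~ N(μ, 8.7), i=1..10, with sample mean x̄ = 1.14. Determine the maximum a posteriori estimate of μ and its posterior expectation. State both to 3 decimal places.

Posterior for μ is Normal. Precision-weighted mean: (1/1.3·11.6 + 10/8.7·1.14) / (1/1.3 + 10/8.7) = 5.334.
A Normal posterior is symmetric, so mode = mean.

MAP = 5.334; posterior mean = 5.334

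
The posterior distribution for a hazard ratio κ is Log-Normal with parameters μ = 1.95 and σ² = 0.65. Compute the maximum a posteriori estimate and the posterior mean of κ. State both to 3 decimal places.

Mode = exp(μ − σ²) = exp(1.30) = 3.669.
Mean = exp(μ + σ²/2) = exp(2.275) = 9.728.

MAP = 3.669, posterior mean = 9.728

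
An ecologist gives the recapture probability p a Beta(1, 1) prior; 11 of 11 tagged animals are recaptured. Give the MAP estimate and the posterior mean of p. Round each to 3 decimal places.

MAP = 1.000, posterior mean = 0.923

Posterior: Beta(1+11, 1+0) = Beta(12, 1).
Since β = 1 ≤ 1 and α > 1, the Beta density is monotone increasing on [0,1]; the mode is at 1.
Mean = 12/(12+1) = 0.923.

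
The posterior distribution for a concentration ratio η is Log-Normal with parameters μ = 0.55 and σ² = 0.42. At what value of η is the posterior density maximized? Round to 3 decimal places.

Mode = exp(μ − σ²) = exp(0.13) = 1.139.
Mean = exp(μ + σ²/2) = exp(0.760) = 2.138.
This is the posterior mode — the MAP estimate.

1.139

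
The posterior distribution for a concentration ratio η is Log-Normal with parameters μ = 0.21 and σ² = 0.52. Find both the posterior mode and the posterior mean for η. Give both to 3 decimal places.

MAP = 0.733; posterior mean = 1.600

Mode = exp(μ − σ²) = exp(-0.31) = 0.733.
Mean = exp(μ + σ²/2) = exp(0.470) = 1.600.
The mean is pulled above the mode by the posterior's right skew.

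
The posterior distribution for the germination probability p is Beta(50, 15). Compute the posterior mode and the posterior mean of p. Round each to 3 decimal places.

MAP = 0.778, posterior mean = 0.769

Mode = (50−1)/(50+15−2) = 49/63 = 0.778.
Mean = 50/(50+15) = 50/65 = 0.769.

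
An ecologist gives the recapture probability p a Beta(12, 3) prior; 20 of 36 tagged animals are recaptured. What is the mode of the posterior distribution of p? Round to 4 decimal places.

Posterior: Beta(12+20, 3+16) = Beta(32, 19).
Mode = (32−1)/(32+19−2) = 31/49 = 0.6327.
Mean = 32/(32+19) = 32/51 = 0.6275.
This is the posterior mode — the MAP estimate.

0.6327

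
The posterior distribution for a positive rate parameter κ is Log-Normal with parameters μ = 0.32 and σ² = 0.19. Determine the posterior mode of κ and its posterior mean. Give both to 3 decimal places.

MAP: 1.139. Posterior mean: 1.514.

Mode = exp(μ − σ²) = exp(0.13) = 1.139.
Mean = exp(μ + σ²/2) = exp(0.415) = 1.514.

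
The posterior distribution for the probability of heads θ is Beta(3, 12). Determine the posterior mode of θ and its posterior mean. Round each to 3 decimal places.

Mode = (3−1)/(3+12−2) = 2/13 = 0.154.
Mean = 3/(3+12) = 3/15 = 0.200.
The mean is pulled above the mode by the posterior's right skew.

θ_MAP = 0.154, E[θ|data] = 0.200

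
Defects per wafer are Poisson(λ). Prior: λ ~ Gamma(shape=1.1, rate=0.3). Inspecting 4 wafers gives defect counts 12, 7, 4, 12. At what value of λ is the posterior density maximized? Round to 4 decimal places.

Σ counts = 35. Posterior: Gamma(shape = 1.1+35 = 36.1, rate = 0.3+4 = 4.3).
Mode = (α−1)/β = 35.1/4.3 = 8.1628.
Mean = α/β = 36.1/4.3 = 8.3953.
This is the posterior mode — the MAP estimate.

8.1628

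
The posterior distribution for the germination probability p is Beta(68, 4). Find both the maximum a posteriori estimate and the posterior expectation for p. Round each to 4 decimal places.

MAP: 0.9571. Posterior mean: 0.9444.

Mode = (68−1)/(68+4−2) = 67/70 = 0.9571.
Mean = 68/(68+4) = 68/72 = 0.9444.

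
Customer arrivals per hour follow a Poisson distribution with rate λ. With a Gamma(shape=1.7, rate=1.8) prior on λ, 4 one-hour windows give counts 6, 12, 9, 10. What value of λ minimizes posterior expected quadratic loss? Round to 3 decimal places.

6.672

Σ counts = 37. Posterior: Gamma(shape = 1.7+37 = 38.7, rate = 1.8+4 = 5.8).
Mode = (α−1)/β = 37.7/5.8 = 6.500.
Mean = α/β = 38.7/5.8 = 6.672.
Quadratic loss ⇒ the optimal estimator is the posterior mean.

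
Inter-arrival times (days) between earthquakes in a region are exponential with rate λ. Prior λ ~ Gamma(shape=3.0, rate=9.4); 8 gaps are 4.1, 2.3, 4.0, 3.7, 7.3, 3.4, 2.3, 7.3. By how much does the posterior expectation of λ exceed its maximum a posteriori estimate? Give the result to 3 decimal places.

Σ times = 34.4. Posterior: Gamma(shape = 3.0+8 = 11.0, rate = 9.4+34.4 = 43.8).
Mode = (α−1)/β = 10.0/43.8 = 0.228.
Mean = α/β = 11.0/43.8 = 0.251.
Difference = 0.251 − 0.228 = 0.023.

0.023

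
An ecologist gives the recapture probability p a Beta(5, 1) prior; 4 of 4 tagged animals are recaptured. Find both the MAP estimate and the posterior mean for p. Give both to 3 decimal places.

p_MAP = 1.000, E[p|data] = 0.900

Posterior: Beta(5+4, 1+0) = Beta(9, 1).
Since β = 1 ≤ 1 and α > 1, the Beta density is monotone increasing on [0,1]; the mode is at 1.
Mean = 9/(9+1) = 0.900.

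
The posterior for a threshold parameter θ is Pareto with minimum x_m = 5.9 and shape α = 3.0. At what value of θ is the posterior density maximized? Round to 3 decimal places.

5.900

The Pareto density is strictly decreasing on [x_m, ∞), so the mode is x_m = 5.900.
Mean = α·x_m/(α−1) = 3.0·5.9/2.0 = 8.850.
This is the posterior mode — the MAP estimate.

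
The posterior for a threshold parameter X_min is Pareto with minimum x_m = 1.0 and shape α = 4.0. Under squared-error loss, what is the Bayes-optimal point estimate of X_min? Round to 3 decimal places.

The Pareto density is strictly decreasing on [x_m, ∞), so the mode is x_m = 1.000.
Mean = α·x_m/(α−1) = 4.0·1.0/3.0 = 1.333.
Squared-error loss ⇒ the optimal estimator is the posterior mean.

1.333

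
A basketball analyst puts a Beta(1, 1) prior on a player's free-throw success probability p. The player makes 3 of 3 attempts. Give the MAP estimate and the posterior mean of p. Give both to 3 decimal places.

Posterior: Beta(1+3, 1+0) = Beta(4, 1).
Since β = 1 ≤ 1 and α > 1, the Beta density is monotone increasing on [0,1]; the mode is at 1.
Mean = 4/(4+1) = 0.800.

p_MAP = 1.000, E[p|data] = 0.800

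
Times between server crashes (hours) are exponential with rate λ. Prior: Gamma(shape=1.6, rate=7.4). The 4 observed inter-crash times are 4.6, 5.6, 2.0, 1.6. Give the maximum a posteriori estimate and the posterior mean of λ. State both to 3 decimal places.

maximum a posteriori estimate = 0.217, posterior mean = 0.264

Σ times = 13.8. Posterior: Gamma(shape = 1.6+4 = 5.6, rate = 7.4+13.8 = 21.2).
Mode = (α−1)/β = 4.6/21.2 = 0.217.
Mean = α/β = 5.6/21.2 = 0.264.
Right-skewed posterior ⇒ mode < mean.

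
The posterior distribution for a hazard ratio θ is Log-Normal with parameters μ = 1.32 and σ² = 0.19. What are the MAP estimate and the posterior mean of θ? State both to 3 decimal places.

θ_MAP = 3.096, E[θ|data] = 4.116

Mode = exp(μ − σ²) = exp(1.13) = 3.096.
Mean = exp(μ + σ²/2) = exp(1.415) = 4.116.
The posterior is right-skewed, so the mean exceeds the mode.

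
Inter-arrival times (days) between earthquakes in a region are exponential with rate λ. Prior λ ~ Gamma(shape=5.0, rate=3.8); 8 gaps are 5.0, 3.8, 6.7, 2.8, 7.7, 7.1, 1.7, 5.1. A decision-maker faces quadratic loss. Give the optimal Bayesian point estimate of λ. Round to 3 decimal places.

Σ times = 39.9. Posterior: Gamma(shape = 5.0+8 = 13.0, rate = 3.8+39.9 = 43.7).
Mode = (α−1)/β = 12.0/43.7 = 0.275.
Mean = α/β = 13.0/43.7 = 0.297.
Quadratic loss ⇒ the optimal estimator is the posterior mean.

0.297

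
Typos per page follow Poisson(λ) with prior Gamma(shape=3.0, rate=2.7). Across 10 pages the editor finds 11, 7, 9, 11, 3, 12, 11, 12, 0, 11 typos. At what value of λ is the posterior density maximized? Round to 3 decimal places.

Σ counts = 87. Posterior: Gamma(shape = 3.0+87 = 90.0, rate = 2.7+10 = 12.7).
Mode = (α−1)/β = 89.0/12.7 = 7.008.
Mean = α/β = 90.0/12.7 = 7.087.
This is the posterior mode — the MAP estimate.

7.008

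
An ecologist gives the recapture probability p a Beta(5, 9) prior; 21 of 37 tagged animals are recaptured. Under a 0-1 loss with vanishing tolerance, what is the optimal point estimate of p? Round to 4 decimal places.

0.5102

Posterior: Beta(5+21, 9+16) = Beta(26, 25).
Mode = (26−1)/(26+25−2) = 25/49 = 0.5102.
Mean = 26/(26+25) = 26/51 = 0.5098.
This is the posterior mode — the MAP estimate.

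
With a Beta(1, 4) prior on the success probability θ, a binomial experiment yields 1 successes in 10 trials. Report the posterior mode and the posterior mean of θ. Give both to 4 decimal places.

MAP = 0.0769; posterior mean = 0.1333

Posterior: Beta(1+1, 4+9) = Beta(2, 13).
Mode = (2−1)/(2+13−2) = 1/13 = 0.0769.
Mean = 2/(2+13) = 2/15 = 0.1333.
Mean > mode: the posterior has a right tail.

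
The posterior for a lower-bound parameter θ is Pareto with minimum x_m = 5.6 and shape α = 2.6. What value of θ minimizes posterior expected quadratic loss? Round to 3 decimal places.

The Pareto density is strictly decreasing on [x_m, ∞), so the mode is x_m = 5.600.
Mean = α·x_m/(α−1) = 2.6·5.6/1.6 = 9.100.
Quadratic loss ⇒ the optimal estimator is the posterior mean.

9.100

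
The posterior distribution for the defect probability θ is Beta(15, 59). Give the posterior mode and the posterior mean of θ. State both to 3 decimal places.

Mode = (15−1)/(15+59−2) = 14/72 = 0.194.
Mean = 15/(15+59) = 15/74 = 0.203.

MAP = 0.194; posterior mean = 0.203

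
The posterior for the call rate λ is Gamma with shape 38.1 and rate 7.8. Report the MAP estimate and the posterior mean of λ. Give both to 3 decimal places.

MAP estimate = 4.756, posterior mean = 4.885

Mode = (α−1)/β = 37.1/7.8 = 4.756.
Mean = α/β = 38.1/7.8 = 4.885.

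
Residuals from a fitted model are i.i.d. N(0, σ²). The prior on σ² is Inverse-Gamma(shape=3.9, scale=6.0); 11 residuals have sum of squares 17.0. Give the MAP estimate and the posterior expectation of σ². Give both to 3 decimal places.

σ²_MAP = 1.394, E[σ²|data] = 1.726

Posterior: Inverse-Gamma(shape = 3.9+11/2 = 9.4, scale = 6.0+17.0/2 = 14.5).
Mode = β/(α+1) = 14.5/10.4 = 1.394.
Mean = β/(α−1) = 14.5/8.4 = 1.726.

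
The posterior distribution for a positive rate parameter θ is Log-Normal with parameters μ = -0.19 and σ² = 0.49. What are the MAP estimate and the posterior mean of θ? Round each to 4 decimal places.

θ_MAP = 0.5066, E[θ|data] = 1.0565

Mode = exp(μ − σ²) = exp(-0.68) = 0.5066.
Mean = exp(μ + σ²/2) = exp(0.055) = 1.0565.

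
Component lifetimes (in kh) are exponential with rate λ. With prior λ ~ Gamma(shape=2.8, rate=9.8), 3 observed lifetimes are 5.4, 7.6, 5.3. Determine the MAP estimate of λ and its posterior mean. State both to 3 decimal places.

Σ times = 18.3. Posterior: Gamma(shape = 2.8+3 = 5.8, rate = 9.8+18.3 = 28.1).
Mode = (α−1)/β = 4.8/28.1 = 0.171.
Mean = α/β = 5.8/28.1 = 0.206.
Mean > mode: the posterior has a right tail.

MAP: 0.171. Posterior mean: 0.206.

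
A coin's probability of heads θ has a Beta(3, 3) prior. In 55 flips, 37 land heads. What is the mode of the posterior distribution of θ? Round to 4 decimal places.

Posterior: Beta(3+37, 3+18) = Beta(40, 21).
Mode = (40−1)/(40+21−2) = 39/59 = 0.6610.
Mean = 40/(40+21) = 40/61 = 0.6557.
This is the posterior mode — the MAP estimate.

0.6610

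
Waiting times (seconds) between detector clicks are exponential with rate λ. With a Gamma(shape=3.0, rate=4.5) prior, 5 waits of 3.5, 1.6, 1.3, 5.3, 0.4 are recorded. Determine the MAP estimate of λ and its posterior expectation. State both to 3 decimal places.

Σ times = 12.1. Posterior: Gamma(shape = 3.0+5 = 8.0, rate = 4.5+12.1 = 16.6).
Mode = (α−1)/β = 7.0/16.6 = 0.422.
Mean = α/β = 8.0/16.6 = 0.482.

MAP = 0.422, posterior mean = 0.482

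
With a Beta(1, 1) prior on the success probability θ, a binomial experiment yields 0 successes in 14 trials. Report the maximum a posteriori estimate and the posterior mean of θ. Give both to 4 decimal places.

θ_MAP = 0.0000, E[θ|data] = 0.0625

Posterior: Beta(1+0, 1+14) = Beta(1, 15).
Since α = 1 ≤ 1 and β > 1, the Beta density is monotone decreasing on [0,1]; the mode is at 0.
Mean = 1/(1+15) = 0.0625.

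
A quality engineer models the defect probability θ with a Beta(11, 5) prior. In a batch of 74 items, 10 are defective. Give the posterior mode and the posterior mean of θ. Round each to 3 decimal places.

MAP: 0.227. Posterior mean: 0.233.

Posterior: Beta(11+10, 5+64) = Beta(21, 69).
Mode = (21−1)/(21+69−2) = 20/88 = 0.227.
Mean = 21/(21+69) = 21/90 = 0.233.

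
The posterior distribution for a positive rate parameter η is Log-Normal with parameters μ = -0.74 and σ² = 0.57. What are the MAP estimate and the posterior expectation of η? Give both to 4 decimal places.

η_MAP = 0.2698, E[η|data] = 0.6344

Mode = exp(μ − σ²) = exp(-1.31) = 0.2698.
Mean = exp(μ + σ²/2) = exp(-0.455) = 0.6344.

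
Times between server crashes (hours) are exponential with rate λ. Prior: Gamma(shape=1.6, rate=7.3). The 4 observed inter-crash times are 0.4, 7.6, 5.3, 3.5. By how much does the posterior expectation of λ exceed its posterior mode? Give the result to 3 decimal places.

0.041

Σ times = 16.8. Posterior: Gamma(shape = 1.6+4 = 5.6, rate = 7.3+16.8 = 24.1).
Mode = (α−1)/β = 4.6/24.1 = 0.191.
Mean = α/β = 5.6/24.1 = 0.232.
Difference = 0.232 − 0.191 = 0.041.
Right-skewed posterior ⇒ mode < mean.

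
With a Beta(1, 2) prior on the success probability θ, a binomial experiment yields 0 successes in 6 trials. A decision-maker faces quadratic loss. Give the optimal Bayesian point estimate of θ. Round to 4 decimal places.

0.1111

Posterior: Beta(1+0, 2+6) = Beta(1, 8).
Since α = 1 ≤ 1 and β > 1, the Beta density is monotone decreasing on [0,1]; the mode is at 0.
Mean = 1/(1+8) = 0.1111.
Quadratic loss ⇒ the optimal estimator is the posterior mean.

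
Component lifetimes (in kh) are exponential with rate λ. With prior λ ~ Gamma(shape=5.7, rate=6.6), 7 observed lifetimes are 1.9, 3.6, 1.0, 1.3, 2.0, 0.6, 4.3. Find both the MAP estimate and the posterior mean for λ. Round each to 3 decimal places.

Σ times = 14.7. Posterior: Gamma(shape = 5.7+7 = 12.7, rate = 6.6+14.7 = 21.3).
Mode = (α−1)/β = 11.7/21.3 = 0.549.
Mean = α/β = 12.7/21.3 = 0.596.

MAP estimate = 0.549, posterior mean = 0.596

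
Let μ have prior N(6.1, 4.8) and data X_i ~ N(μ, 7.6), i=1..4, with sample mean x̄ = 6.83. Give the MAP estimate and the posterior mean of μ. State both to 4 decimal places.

MAP = 6.6230, posterior mean = 6.6230

Posterior for μ is Normal. Precision-weighted mean: (1/4.8·6.1 + 4/7.6·6.83) / (1/4.8 + 4/7.6) = 6.6230.
A Normal posterior is symmetric, so mode = mean.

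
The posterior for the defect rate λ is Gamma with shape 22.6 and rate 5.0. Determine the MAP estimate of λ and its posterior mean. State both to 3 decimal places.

Mode = (α−1)/β = 21.6/5.0 = 4.320.
Mean = α/β = 22.6/5.0 = 4.520.

MAP = 4.320, posterior mean = 4.520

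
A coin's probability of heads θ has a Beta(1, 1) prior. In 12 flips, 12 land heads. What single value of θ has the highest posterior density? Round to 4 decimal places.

1.0000

Posterior: Beta(1+12, 1+0) = Beta(13, 1).
Since β = 1 ≤ 1 and α > 1, the Beta density is monotone increasing on [0,1]; the mode is at 1.
Mean = 13/(13+1) = 0.9286.
This is the posterior mode — the MAP estimate.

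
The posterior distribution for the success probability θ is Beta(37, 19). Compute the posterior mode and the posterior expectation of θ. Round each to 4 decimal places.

Mode = (37−1)/(37+19−2) = 36/54 = 0.6667.
Mean = 37/(37+19) = 37/56 = 0.6607.
Left-skewed posterior ⇒ mean < mode.

MAP = 0.6667, posterior mean = 0.6607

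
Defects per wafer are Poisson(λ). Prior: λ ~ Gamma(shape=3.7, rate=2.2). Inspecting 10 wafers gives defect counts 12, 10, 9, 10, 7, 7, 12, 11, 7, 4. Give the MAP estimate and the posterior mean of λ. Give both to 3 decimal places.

MAP: 7.516. Posterior mean: 7.598.

Σ counts = 89. Posterior: Gamma(shape = 3.7+89 = 92.7, rate = 2.2+10 = 12.2).
Mode = (α−1)/β = 91.7/12.2 = 7.516.
Mean = α/β = 92.7/12.2 = 7.598.
The mean is pulled above the mode by the posterior's right skew.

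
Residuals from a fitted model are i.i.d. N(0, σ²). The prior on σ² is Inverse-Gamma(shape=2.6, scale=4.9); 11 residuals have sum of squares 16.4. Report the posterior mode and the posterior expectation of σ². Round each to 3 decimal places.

MAP = 1.440; posterior mean = 1.845

Posterior: Inverse-Gamma(shape = 2.6+11/2 = 8.1, scale = 4.9+16.4/2 = 13.1).
Mode = β/(α+1) = 13.1/9.1 = 1.440.
Mean = β/(α−1) = 13.1/7.1 = 1.845.
Mean > mode: the posterior has a right tail.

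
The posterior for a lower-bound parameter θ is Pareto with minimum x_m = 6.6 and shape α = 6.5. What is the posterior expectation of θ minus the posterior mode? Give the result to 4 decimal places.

1.2000

The Pareto density is strictly decreasing on [x_m, ∞), so the mode is x_m = 6.6000.
Mean = α·x_m/(α−1) = 6.5·6.6/5.5 = 7.8000.
Difference = 7.8000 − 6.6000 = 1.2000.
The mean is pulled above the mode by the posterior's right skew.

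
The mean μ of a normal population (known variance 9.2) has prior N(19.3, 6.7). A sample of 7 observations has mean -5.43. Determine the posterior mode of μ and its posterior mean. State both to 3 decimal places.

MAP = -1.374, posterior mean = -1.374

Posterior for μ is Normal. Precision-weighted mean: (1/6.7·19.3 + 7/9.2·-5.43) / (1/6.7 + 7/9.2) = -1.374.
A Normal posterior is symmetric, so mode = mean.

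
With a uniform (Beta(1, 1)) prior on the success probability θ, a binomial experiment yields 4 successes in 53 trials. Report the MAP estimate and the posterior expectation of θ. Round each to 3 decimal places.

Posterior: Beta(1+4, 1+49) = Beta(5, 50).
Mode = (5−1)/(5+50−2) = 4/53 = 0.075.
With a flat prior the MAP equals the MLE, 4/53.
Mean = 5/(5+50) = 5/55 = 0.091.

MAP estimate = 0.075, posterior expectation = 0.091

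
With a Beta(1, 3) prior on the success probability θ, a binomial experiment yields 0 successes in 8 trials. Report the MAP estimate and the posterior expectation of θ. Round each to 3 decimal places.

MAP estimate = 0.000, posterior expectation = 0.083

Posterior: Beta(1+0, 3+8) = Beta(1, 11).
Since α = 1 ≤ 1 and β > 1, the Beta density is monotone decreasing on [0,1]; the mode is at 0.
Mean = 1/(1+11) = 0.083.
The mean is pulled above the mode by the posterior's right skew.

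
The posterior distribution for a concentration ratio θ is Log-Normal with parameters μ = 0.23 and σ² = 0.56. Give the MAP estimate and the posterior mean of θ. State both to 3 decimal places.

Mode = exp(μ − σ²) = exp(-0.33) = 0.719.
Mean = exp(μ + σ²/2) = exp(0.510) = 1.665.

θ_MAP = 0.719, E[θ|data] = 1.665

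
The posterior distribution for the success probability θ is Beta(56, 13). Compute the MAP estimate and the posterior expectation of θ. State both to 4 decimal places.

Mode = (56−1)/(56+13−2) = 55/67 = 0.8209.
Mean = 56/(56+13) = 56/69 = 0.8116.

MAP = 0.8209; posterior mean = 0.8116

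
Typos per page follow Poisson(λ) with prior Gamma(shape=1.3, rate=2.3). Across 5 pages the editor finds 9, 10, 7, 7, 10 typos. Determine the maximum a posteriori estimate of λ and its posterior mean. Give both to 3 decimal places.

MAP: 5.932. Posterior mean: 6.068.

Σ counts = 43. Posterior: Gamma(shape = 1.3+43 = 44.3, rate = 2.3+5 = 7.3).
Mode = (α−1)/β = 43.3/7.3 = 5.932.
Mean = α/β = 44.3/7.3 = 6.068.
Mean > mode: the posterior has a right tail.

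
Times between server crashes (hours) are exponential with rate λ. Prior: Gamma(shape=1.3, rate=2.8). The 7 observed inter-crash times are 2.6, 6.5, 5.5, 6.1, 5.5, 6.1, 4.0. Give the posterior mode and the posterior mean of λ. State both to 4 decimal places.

Σ times = 36.3. Posterior: Gamma(shape = 1.3+7 = 8.3, rate = 2.8+36.3 = 39.1).
Mode = (α−1)/β = 7.3/39.1 = 0.1867.
Mean = α/β = 8.3/39.1 = 0.2123.

posterior mode = 0.1867, posterior mean = 0.2123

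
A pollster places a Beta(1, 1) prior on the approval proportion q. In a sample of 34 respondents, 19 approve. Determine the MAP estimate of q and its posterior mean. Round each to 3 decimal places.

MAP estimate = 0.559, posterior mean = 0.556

Posterior: Beta(1+19, 1+15) = Beta(20, 16).
Mode = (20−1)/(20+16−2) = 19/34 = 0.559.
With a flat prior the MAP equals the MLE, 19/34.
Mean = 20/(20+16) = 20/36 = 0.556.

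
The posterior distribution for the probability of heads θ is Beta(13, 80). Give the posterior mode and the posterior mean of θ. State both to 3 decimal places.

MAP: 0.132. Posterior mean: 0.140.

Mode = (13−1)/(13+80−2) = 12/91 = 0.132.
Mean = 13/(13+80) = 13/93 = 0.140.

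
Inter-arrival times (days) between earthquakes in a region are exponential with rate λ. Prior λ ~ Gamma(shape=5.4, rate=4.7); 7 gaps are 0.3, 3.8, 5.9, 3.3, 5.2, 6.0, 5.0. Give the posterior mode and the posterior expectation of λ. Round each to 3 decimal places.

MAP = 0.333; posterior mean = 0.363

Σ times = 29.5. Posterior: Gamma(shape = 5.4+7 = 12.4, rate = 4.7+29.5 = 34.2).
Mode = (α−1)/β = 11.4/34.2 = 0.333.
Mean = α/β = 12.4/34.2 = 0.363.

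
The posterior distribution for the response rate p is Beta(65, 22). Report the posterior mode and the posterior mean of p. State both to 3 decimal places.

Mode = (65−1)/(65+22−2) = 64/85 = 0.753.
Mean = 65/(65+22) = 65/87 = 0.747.

posterior mode = 0.753, posterior mean = 0.747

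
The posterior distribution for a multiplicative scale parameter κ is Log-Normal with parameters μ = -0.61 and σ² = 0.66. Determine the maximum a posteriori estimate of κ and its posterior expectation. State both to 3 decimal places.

κ_MAP = 0.281, E[κ|data] = 0.756

Mode = exp(μ − σ²) = exp(-1.27) = 0.281.
Mean = exp(μ + σ²/2) = exp(-0.280) = 0.756.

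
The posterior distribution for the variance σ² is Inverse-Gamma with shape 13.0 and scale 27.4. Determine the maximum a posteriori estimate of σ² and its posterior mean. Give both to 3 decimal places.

Mode = β/(α+1) = 27.4/14.0 = 1.957.
Mean = β/(α−1) = 27.4/12.0 = 2.283.

MAP = 1.957; posterior mean = 2.283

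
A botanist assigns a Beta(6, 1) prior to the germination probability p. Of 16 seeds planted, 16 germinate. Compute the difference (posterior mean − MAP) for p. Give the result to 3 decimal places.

-0.043

Posterior: Beta(6+16, 1+0) = Beta(22, 1).
Since β = 1 ≤ 1 and α > 1, the Beta density is monotone increasing on [0,1]; the mode is at 1.
Mean = 22/(22+1) = 0.957.
Difference = 0.957 − 1.000 = -0.043.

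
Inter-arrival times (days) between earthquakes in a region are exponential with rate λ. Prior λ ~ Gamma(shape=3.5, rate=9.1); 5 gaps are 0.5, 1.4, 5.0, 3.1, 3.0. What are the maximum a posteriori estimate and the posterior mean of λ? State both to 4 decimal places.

Σ times = 13.0. Posterior: Gamma(shape = 3.5+5 = 8.5, rate = 9.1+13.0 = 22.1).
Mode = (α−1)/β = 7.5/22.1 = 0.3394.
Mean = α/β = 8.5/22.1 = 0.3846.
The mean is pulled above the mode by the posterior's right skew.

maximum a posteriori estimate = 0.3394, posterior mean = 0.3846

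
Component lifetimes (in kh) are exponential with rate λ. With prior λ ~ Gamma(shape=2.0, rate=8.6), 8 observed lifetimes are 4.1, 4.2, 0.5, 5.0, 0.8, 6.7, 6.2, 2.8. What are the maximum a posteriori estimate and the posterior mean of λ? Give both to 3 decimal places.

MAP = 0.231, posterior mean = 0.257

Σ times = 30.3. Posterior: Gamma(shape = 2.0+8 = 10.0, rate = 8.6+30.3 = 38.9).
Mode = (α−1)/β = 9.0/38.9 = 0.231.
Mean = α/β = 10.0/38.9 = 0.257.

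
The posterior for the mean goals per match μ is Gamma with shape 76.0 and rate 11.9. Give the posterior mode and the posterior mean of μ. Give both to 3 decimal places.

Mode = (α−1)/β = 75.0/11.9 = 6.303.
Mean = α/β = 76.0/11.9 = 6.387.
The mean is pulled above the mode by the posterior's right skew.

MAP = 6.303; posterior mean = 6.387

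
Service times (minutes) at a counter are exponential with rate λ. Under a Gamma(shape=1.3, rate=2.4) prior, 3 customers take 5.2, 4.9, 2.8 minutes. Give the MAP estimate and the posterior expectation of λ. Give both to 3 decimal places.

λ_MAP = 0.216, E[λ|data] = 0.281

Σ times = 12.9. Posterior: Gamma(shape = 1.3+3 = 4.3, rate = 2.4+12.9 = 15.3).
Mode = (α−1)/β = 3.3/15.3 = 0.216.
Mean = α/β = 4.3/15.3 = 0.281.
The mean is pulled above the mode by the posterior's right skew.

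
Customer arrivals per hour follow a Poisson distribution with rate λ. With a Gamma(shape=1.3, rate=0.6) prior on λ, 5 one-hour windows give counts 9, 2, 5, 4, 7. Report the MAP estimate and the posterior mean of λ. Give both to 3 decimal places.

MAP = 4.875; posterior mean = 5.054

Σ counts = 27. Posterior: Gamma(shape = 1.3+27 = 28.3, rate = 0.6+5 = 5.6).
Mode = (α−1)/β = 27.3/5.6 = 4.875.
Mean = α/β = 28.3/5.6 = 5.054.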